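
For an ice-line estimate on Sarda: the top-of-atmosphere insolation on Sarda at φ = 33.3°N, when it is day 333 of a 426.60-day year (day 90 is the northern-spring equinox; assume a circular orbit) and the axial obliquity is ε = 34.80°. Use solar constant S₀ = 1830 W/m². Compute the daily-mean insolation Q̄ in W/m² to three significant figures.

Solar longitude: λ_s = 360° × (333 − 90)/426.60 = 205.063°.
sin δ = sin 34.80° × sin 205.063° = -0.24177, so δ = -13.991°.
cos H₀ = −tan(+33.3°) tan(-13.991°) = 0.1637, H₀ = 1.4064 rad.
Bracket: H₀ sin φ sin δ + cos φ cos δ sin H₀ = 1.4064×0.54902×-0.24177 + 0.83581×0.97033×0.98652 = -0.186681 + 0.800079 = 0.613398.
Q̄ = (S₀/π) × [bracket] = (1830/π) × 0.613398 = 357.3 W/m².

Q̄ ≈ 357 W/m²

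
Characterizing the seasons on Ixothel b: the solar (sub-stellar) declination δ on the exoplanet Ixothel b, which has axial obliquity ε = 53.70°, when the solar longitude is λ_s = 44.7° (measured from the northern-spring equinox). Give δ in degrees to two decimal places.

sin δ = sin ε · sin λ_s = sin 53.70° × sin 44.7° = 0.566886.
δ = arcsin(0.566886) = +34.53°.

δ = +34.53°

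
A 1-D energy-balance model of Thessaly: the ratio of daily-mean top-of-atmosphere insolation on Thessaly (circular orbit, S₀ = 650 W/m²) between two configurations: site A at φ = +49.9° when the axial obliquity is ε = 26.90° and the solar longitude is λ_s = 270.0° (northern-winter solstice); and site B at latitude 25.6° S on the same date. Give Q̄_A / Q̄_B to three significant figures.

Q̄_A / Q̄_B ≈ 0.122

— Configuration A (φ=+49.9°):
Solar declination: sin δ = sin ε · sin λ_s = sin 26.90° × sin 270.0° = -0.45243, so δ = -26.900°.
cos H₀ = −tan(+49.9°) tan(-26.900°) = 0.6025, H₀ = 0.9242 rad.
Bracket: H₀ sin φ sin δ + cos φ cos δ sin H₀ = 0.9242×0.76492×-0.45243 + 0.64412×0.89180×0.79814 = -0.319840 + 0.458473 = 0.138633.
Q̄ = (S₀/π) × [bracket] = (650/π) × 0.138633 = 28.683 W/m².
— Configuration B (φ=-25.6°):
cos H₀ = −tan(-25.6°) tan(-26.900°) = -0.2431, H₀ = 1.8163 rad.
Bracket: H₀ sin φ sin δ + cos φ cos δ sin H₀ = 1.8163×-0.43209×-0.45243 + 0.90183×0.89180×0.97001 = 0.355069 + 0.780132 = 1.135201.
Q̄ = (S₀/π) × [bracket] = (650/π) × 1.135201 = 234.87 W/m².
Ratio Q̄_A / Q̄_B = 28.683 / 234.87 = 0.1221.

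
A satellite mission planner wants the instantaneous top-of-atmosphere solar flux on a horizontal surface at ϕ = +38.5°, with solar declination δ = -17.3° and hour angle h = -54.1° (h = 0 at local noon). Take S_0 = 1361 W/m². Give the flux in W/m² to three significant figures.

cos θ_z = sin ϕ sin δ + cos ϕ cos δ cos h = -0.185120 + 0.438140 = 0.253020.
Flux = S_0 · cos θ_z = 1361 × 0.253020 = 344.4 W/m².

344 W/m²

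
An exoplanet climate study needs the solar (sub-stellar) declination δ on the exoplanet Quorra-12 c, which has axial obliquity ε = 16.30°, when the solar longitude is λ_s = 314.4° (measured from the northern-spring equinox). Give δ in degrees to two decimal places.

sin δ = sin ε · sin λ_s = sin 16.30° × sin 314.4° = -0.200529.
δ = arcsin(-0.200529) = -11.57°.

δ = -11.57°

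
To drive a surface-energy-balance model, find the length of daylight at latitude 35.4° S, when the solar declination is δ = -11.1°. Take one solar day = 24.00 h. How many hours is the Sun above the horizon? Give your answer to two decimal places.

13.07 h

cos H₀ = −tan φ · tan δ = −tan(-35.4°) × tan(-11.100°) = -0.1394, so H₀ = 1.7107 rad = 98.01°.
Daylight = 2H₀/(2π) × 24.00 h = (1.7107/π) × 24.00 = 13.07 h.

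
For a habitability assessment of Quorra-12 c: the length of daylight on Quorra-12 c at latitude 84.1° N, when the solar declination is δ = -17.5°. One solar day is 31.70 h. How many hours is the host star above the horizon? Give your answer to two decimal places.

0.00 h

cos H₀ = −tan φ · tan δ = 3.0511 ≥ 1, so the host star never rises (polar night) and H₀ = 0.
Daylight = 2H₀/(2π) × 31.70 h = (0.0000/π) × 31.70 = 0.00 h.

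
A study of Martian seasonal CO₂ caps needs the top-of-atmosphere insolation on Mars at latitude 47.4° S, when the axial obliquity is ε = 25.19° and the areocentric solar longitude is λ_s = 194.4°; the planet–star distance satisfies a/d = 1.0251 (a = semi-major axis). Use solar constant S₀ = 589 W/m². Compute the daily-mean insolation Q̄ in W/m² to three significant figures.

sin δ = sin 25.19° × sin 194.4° = -0.10585, so δ = -6.076°.
cos H₀ = −tan(-47.4°) tan(-6.076°) = -0.1158, H₀ = 1.6868 rad.
Bracket: H₀ sin φ sin δ + cos φ cos δ sin H₀ = 1.6868×-0.73610×-0.10585 + 0.67688×0.99438×0.99328 = 0.131429 + 0.668553 = 0.799982.
Inverse-square distance factor (a/d)² = 1.0251² = 1.050830.
Q̄ = (S₀/π) × 1.050830 × [bracket] = (589/π) × 1.050830 × 0.799982 = 157.6 W/m².

Q̄ ≈ 158 W/m²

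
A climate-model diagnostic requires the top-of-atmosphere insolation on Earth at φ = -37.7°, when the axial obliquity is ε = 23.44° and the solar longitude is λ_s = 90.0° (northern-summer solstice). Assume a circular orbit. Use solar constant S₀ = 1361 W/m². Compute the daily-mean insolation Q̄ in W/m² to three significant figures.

Solar declination: sin δ = sin ε · sin λ_s = sin 23.44° × sin 90.0° = 0.39779, so δ = +23.440°.
cos H₀ = −tan(-37.7°) tan(+23.440°) = 0.3351, H₀ = 1.2291 rad.
Bracket: H₀ sin φ sin δ + cos φ cos δ sin H₀ = 1.2291×-0.61153×0.39779 + 0.79122×0.91748×0.94218 = -0.298992 + 0.683955 = 0.384963.
Q̄ = (S₀/π) × [bracket] = (1361/π) × 0.384963 = 166.8 W/m².

Q̄ ≈ 167 W/m²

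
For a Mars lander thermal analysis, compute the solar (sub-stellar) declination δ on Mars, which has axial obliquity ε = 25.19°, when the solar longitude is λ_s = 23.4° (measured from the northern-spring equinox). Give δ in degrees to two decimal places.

sin δ = sin ε · sin λ_s = sin 25.19° × sin 23.4° = 0.169035.
δ = arcsin(0.169035) = +9.73°.

δ = +9.73°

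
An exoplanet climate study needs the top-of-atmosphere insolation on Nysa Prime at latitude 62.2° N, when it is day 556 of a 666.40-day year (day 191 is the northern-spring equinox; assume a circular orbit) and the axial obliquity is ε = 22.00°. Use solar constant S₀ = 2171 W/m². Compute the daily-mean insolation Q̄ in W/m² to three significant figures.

Q̄ ≈ 221 W/m²

Solar longitude: λ_s = 360° × (556 − 191)/666.40 = 197.179°.
sin δ = sin 22.00° × sin 197.179° = -0.11064, so δ = -6.352°.
cos H₀ = −tan(+62.2°) tan(-6.352°) = 0.2111, H₀ = 1.3580 rad.
Bracket: H₀ sin φ sin δ + cos φ cos δ sin H₀ = 1.3580×0.88458×-0.11064 + 0.46639×0.99386×0.97745 = -0.132907 + 0.453074 = 0.320167.
Q̄ = (S₀/π) × [bracket] = (2171/π) × 0.320167 = 221.3 W/m².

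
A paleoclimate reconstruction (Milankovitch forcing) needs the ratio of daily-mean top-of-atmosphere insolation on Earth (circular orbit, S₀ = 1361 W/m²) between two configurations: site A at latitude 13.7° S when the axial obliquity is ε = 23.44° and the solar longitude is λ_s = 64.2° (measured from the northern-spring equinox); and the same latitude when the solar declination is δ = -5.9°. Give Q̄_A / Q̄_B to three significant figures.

Q̄_A / Q̄_B ≈ 0.774

— Configuration A (φ=-13.7°):
Solar declination: sin δ = sin ε · sin λ_s = sin 23.44° × sin 64.2° = 0.35814, so δ = +20.986°.
cos H₀ = −tan(-13.7°) tan(+20.986°) = 0.0935, H₀ = 1.4772 rad.
Bracket: H₀ sin φ sin δ + cos φ cos δ sin H₀ = 1.4772×-0.23684×0.35814 + 0.97155×0.93367×0.99562 = -0.125299 + 0.903134 = 0.777835.
Q̄ = (S₀/π) × [bracket] = (1361/π) × 0.777835 = 336.97 W/m².
— Configuration B (φ=-13.7°):
cos H₀ = −tan(-13.7°) tan(-5.900°) = -0.0252, H₀ = 1.5960 rad.
Bracket: H₀ sin φ sin δ + cos φ cos δ sin H₀ = 1.5960×-0.23684×-0.10279 + 0.97155×0.99470×0.99968 = 0.038854 + 0.966092 = 1.004946.
Q̄ = (S₀/π) × [bracket] = (1361/π) × 1.004946 = 435.36 W/m².
Ratio Q̄_A / Q̄_B = 336.97 / 435.36 = 0.7740.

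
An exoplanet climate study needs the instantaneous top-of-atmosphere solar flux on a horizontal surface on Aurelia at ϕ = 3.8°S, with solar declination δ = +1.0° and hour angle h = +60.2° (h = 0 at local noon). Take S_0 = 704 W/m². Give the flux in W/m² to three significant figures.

cos θ_z = sin ϕ sin δ + cos ϕ cos δ cos h = -0.001157 + 0.495806 = 0.494649.
Flux = S_0 · cos θ_z = 704 × 0.494649 = 348.2 W/m².

348 W/m²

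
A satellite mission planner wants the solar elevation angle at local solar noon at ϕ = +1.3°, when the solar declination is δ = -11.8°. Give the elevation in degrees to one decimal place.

At local noon the hour angle is zero, so the zenith angle equals |ϕ − δ| = |+1.3° − (-11.800°)| = 13.100°.
Elevation = 90° − 13.100° = 76.9°.

76.9°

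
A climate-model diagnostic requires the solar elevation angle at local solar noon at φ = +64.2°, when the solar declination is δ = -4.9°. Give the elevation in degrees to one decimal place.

At local noon the hour angle is zero, so the zenith angle equals |φ − δ| = |+64.2° − (-4.900°)| = 69.100°.
Elevation = 90° − 69.100° = 20.9°.

20.9°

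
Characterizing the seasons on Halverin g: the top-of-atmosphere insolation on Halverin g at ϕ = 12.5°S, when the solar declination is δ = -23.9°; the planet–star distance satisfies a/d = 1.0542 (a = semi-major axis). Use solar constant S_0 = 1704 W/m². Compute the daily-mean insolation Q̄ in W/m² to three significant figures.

Q̄ ≈ 624 W/m²

cos h₀ = −tan(-12.5°) tan(-23.900°) = -0.0982, h₀ = 1.6692 rad.
Bracket: h₀ sin ϕ sin δ + cos ϕ cos δ sin h₀ = 1.6692×-0.21644×-0.40514 + 0.97630×0.91425×0.99516 = 0.146370 + 0.888262 = 1.034632.
Inverse-square distance factor (a/d)² = 1.0542² = 1.111338.
Q̄ = (S_0/π) × 1.111338 × [bracket] = (1704/π) × 1.111338 × 1.034632 = 623.7 W/m².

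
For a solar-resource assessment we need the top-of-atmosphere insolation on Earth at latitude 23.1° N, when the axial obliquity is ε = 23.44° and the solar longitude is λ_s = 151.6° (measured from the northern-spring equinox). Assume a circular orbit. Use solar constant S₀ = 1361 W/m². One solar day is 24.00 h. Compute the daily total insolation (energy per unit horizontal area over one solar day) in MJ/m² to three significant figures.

Solar declination: sin δ = sin ε · sin λ_s = sin 23.44° × sin 151.6° = 0.18920, so δ = +10.906°.
cos H₀ = −tan(+23.1°) tan(+10.906°) = -0.0822, H₀ = 1.6531 rad.
Bracket: H₀ sin φ sin δ + cos φ cos δ sin H₀ = 1.6531×0.39234×0.18920 + 0.91982×0.98194×0.99662 = 0.122711 + 0.900155 = 1.022866.
Q̄ = (S₀/π) × [bracket] = (1361/π) × 1.022866 = 443.13 W/m².
Daily total = Q̄ × 24.00 h × 3600 s/h = 443.13 × 24.00 × 3600 / 10⁶ = 38.29 MJ/m².

38.3 MJ/m²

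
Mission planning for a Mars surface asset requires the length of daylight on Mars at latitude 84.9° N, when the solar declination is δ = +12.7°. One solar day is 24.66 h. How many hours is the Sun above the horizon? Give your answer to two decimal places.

24.66 h

Sunrise equation: cos h₀ = −tan ϕ · tan δ = -2.5251 ≤ −1, so the Sun never sets (polar day) and h₀ = π.
Daylight = 2h₀/(2π) × 24.66 h = (3.1416/π) × 24.66 = 24.66 h.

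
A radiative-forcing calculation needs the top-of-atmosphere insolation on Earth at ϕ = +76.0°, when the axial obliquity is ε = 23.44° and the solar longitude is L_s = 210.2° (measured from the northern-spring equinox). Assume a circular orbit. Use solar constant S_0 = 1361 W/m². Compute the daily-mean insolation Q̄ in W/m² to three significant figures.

Q̄ ≈ 7.52 W/m²

Solar declination: sin δ = sin ε · sin L_s = sin 23.44° × sin 210.2° = -0.20010, so δ = -11.543°.
cos h₀ = −tan(+76.0°) tan(-11.543°) = 0.8191, h₀ = 0.6109 rad.
Bracket: h₀ sin ϕ sin δ + cos ϕ cos δ sin h₀ = 0.6109×0.97030×-0.20010 + 0.24192×0.97978×0.57364 = -0.118611 + 0.135969 = 0.017358.
Q̄ = (S_0/π) × [bracket] = (1361/π) × 0.017358 = 7.520 W/m².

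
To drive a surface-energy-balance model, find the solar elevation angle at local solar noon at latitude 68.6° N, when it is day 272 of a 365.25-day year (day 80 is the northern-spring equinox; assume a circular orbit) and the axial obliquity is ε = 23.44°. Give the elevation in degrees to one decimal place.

Solar longitude: λ_s = 360° × (272 − 80)/365.25 = 189.240°.
sin δ = sin 23.44° × sin 189.240° = -0.06387, so δ = -3.662°.
At local noon the hour angle is zero, so the zenith angle equals |φ − δ| = |+68.6° − (-3.662°)| = 72.262°.
Elevation = 90° − 72.262° = 17.7°.

17.7°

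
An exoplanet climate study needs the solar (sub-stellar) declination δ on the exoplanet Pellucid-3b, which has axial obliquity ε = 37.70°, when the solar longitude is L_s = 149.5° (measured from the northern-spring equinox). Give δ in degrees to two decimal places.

δ = +18.08°

sin δ = sin ε · sin L_s = sin 37.70° × sin 149.5° = 0.310373.
δ = arcsin(0.310373) = +18.08°.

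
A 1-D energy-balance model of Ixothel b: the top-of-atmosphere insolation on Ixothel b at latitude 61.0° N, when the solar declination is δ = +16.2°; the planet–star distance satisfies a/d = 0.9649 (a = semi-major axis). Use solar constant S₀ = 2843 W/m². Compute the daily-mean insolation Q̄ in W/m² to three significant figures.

Q̄ ≈ 770 W/m²

cos H₀ = −tan(+61.0°) tan(+16.200°) = -0.5241, H₀ = 2.1225 rad.
Bracket: H₀ sin φ sin δ + cos φ cos δ sin H₀ = 2.1225×0.87462×0.27899 + 0.48481×0.96029×0.85164 = 0.517912 + 0.396488 = 0.914400.
Inverse-square distance factor (a/d)² = 0.9649² = 0.931032.
Q̄ = (S₀/π) × 0.931032 × [bracket] = (2843/π) × 0.931032 × 0.914400 = 770.4 W/m².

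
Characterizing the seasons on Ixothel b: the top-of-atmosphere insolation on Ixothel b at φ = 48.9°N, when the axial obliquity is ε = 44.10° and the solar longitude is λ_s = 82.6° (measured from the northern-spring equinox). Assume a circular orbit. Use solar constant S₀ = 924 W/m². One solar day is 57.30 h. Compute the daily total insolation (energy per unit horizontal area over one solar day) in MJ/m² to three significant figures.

Solar declination: sin δ = sin ε · sin λ_s = sin 44.10° × sin 82.6° = 0.69012, so δ = +43.639°.
cos H₀ = −tan(+48.9°) tan(+43.639°) = -1.0931 ≤ −1 ⇒ polar day, H₀ = π.
Bracket: H₀ sin φ sin δ + cos φ cos δ sin H₀ = 3.1416×0.75356×0.69012 + 0.65738×0.72370×0.00000 = 1.633779 + 0.000000 = 1.633779.
Q̄ = (S₀/π) × [bracket] = (924/π) × 1.633779 = 480.52 W/m².
Daily total = Q̄ × 57.30 h × 3600 s/h = 480.52 × 57.30 × 3600 / 10⁶ = 99.12 MJ/m².

99.1 MJ/m²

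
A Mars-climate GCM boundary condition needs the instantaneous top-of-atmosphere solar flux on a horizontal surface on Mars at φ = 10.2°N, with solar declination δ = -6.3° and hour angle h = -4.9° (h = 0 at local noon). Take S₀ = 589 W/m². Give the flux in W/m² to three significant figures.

cos θ_z = sin φ sin δ + cos φ cos δ cos h = -0.019432 + 0.974677 = 0.955245.
Flux = S₀ · cos θ_z = 589 × 0.955245 = 562.6 W/m².

563 W/m²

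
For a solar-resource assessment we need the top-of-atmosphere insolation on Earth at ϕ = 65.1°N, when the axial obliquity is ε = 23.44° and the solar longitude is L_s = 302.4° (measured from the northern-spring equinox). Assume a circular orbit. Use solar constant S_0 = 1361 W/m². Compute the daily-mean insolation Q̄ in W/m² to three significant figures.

Q̄ ≈ 18.3 W/m²

Solar declination: sin δ = sin ε · sin L_s = sin 23.44° × sin 302.4° = -0.33586, so δ = -19.625°.
cos h₀ = −tan(+65.1°) tan(-19.625°) = 0.7682, h₀ = 0.6948 rad.
Bracket: h₀ sin ϕ sin δ + cos ϕ cos δ sin h₀ = 0.6948×0.90704×-0.33586 + 0.42104×0.94191×0.64023 = -0.211663 + 0.253904 = 0.042241.
Q̄ = (S_0/π) × [bracket] = (1361/π) × 0.042241 = 18.30 W/m².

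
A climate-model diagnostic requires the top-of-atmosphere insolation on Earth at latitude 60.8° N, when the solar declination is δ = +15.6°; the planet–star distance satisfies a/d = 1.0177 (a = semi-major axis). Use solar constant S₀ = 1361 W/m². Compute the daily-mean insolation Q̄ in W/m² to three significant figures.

cos H₀ = −tan(+60.8°) tan(+15.600°) = -0.4996, H₀ = 2.0939 rad.
Bracket: H₀ sin φ sin δ + cos φ cos δ sin H₀ = 2.0939×0.87292×0.26892 + 0.48786×0.96316×0.86627 = 0.491534 + 0.407049 = 0.898583.
Inverse-square distance factor (a/d)² = 1.0177² = 1.035713.
Q̄ = (S₀/π) × 1.035713 × [bracket] = (1361/π) × 1.035713 × 0.898583 = 403.2 W/m².

Q̄ ≈ 403 W/m²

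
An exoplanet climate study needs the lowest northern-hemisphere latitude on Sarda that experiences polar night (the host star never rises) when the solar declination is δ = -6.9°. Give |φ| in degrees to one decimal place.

|φ| = 83.1°

Polar night requires cos H₀ = −tan φ tan δ ≥ 1, i.e. tan φ tan δ ≤ −1.
The boundary is |tan φ| · |tan δ| = 1, so |φ| = 90° − |δ| = 90° − 6.9° = 83.1° in the northern hemisphere.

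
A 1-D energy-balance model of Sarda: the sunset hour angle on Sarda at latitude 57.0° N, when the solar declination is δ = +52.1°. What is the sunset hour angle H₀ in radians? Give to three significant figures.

Sunrise equation: cos H₀ = −tan φ · tan δ = -1.9780 ≤ −1, so the host star never sets (polar day) and H₀ = π.

H₀ = 3.14 rad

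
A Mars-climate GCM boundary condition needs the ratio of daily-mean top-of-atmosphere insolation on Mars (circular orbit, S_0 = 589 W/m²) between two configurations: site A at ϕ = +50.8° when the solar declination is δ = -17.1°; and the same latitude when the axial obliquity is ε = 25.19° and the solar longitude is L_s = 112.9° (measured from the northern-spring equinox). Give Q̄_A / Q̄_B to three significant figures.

— Configuration A (ϕ=+50.8°):
cos h₀ = −tan(+50.8°) tan(-17.100°) = 0.3772, h₀ = 1.1840 rad.
Bracket: h₀ sin ϕ sin δ + cos ϕ cos δ sin h₀ = 1.1840×0.77494×-0.29404 + 0.63203×0.95579×0.92613 = -0.269790 + 0.559464 = 0.289674.
Q̄ = (S_0/π) × [bracket] = (589/π) × 0.289674 = 54.309 W/m².
— Configuration B (ϕ=+50.8°):
Solar declination: sin δ = sin ε · sin L_s = sin 25.19° × sin 112.9° = 0.39208, so δ = +23.084°.
cos h₀ = −tan(+50.8°) tan(+23.084°) = -0.5226, h₀ = 2.1207 rad.
Bracket: h₀ sin ϕ sin δ + cos ϕ cos δ sin h₀ = 2.1207×0.77494×0.39208 + 0.63203×0.91993×0.85259 = 0.644350 + 0.495716 = 1.140066.
Q̄ = (S_0/π) × [bracket] = (589/π) × 1.140066 = 213.74 W/m².
Ratio Q̄_A / Q̄_B = 54.309 / 213.74 = 0.2541.

Q̄_A / Q̄_B ≈ 0.254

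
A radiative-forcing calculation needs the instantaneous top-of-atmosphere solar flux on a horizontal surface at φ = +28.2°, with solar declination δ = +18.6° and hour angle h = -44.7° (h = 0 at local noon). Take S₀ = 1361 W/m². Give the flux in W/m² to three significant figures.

cos θ_z = sin φ sin δ + cos φ cos δ cos h = 0.150724 + 0.593711 = 0.744435.
Flux = S₀ · cos θ_z = 1361 × 0.744435 = 1013 W/m².

1.01e+03 W/m²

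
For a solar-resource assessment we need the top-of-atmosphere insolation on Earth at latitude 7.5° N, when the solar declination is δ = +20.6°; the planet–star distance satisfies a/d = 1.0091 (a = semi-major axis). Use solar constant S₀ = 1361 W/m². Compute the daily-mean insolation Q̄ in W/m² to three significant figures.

cos H₀ = −tan(+7.5°) tan(+20.600°) = -0.0495, H₀ = 1.6203 rad.
Bracket: H₀ sin φ sin δ + cos φ cos δ sin H₀ = 1.6203×0.13053×0.35184 + 0.99144×0.93606×0.99877 = 0.074413 + 0.926906 = 1.001319.
Inverse-square distance factor (a/d)² = 1.0091² = 1.018283.
Q̄ = (S₀/π) × 1.018283 × [bracket] = (1361/π) × 1.018283 × 1.001319 = 441.7 W/m².

Q̄ ≈ 442 W/m²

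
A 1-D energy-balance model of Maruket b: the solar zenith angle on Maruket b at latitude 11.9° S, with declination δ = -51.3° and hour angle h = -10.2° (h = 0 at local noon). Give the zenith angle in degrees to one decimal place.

cos θ_z = sin φ sin δ + cos φ cos δ cos h = 0.160928 + 0.602136 = 0.763064.
θ_z = arccos(0.763064) = 40.3°.

θ_z = 40.3°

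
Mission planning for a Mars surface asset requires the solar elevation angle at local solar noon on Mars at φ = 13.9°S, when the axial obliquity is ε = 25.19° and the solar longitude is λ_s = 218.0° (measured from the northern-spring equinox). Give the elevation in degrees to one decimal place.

88.7°

Solar declination: sin δ = sin ε · sin λ_s = sin 25.19° × sin 218.0° = -0.26204, so δ = -15.191°.
At local noon the hour angle is zero, so the zenith angle equals |φ − δ| = |-13.9° − (-15.191°)| = 1.291°.
Elevation = 90° − 1.291° = 88.7°.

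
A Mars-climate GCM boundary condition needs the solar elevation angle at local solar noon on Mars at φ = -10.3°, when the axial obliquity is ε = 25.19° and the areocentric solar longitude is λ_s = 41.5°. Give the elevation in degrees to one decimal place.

63.3°

sin δ = sin 25.19° × sin 41.5° = 0.28203, so δ = +16.381°.
At local noon the hour angle is zero, so the zenith angle equals |φ − δ| = |-10.3° − (+16.381°)| = 26.681°.
Elevation = 90° − 26.681° = 63.3°.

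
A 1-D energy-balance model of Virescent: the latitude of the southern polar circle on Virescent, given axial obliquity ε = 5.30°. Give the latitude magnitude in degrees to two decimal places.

84.70°

The polar circle is the lowest latitude that experiences at least one full rotation of continuous darkness at the northern-summer solstice; it lies at |φ| = 90° − ε = 90° − 5.30° = 84.70°.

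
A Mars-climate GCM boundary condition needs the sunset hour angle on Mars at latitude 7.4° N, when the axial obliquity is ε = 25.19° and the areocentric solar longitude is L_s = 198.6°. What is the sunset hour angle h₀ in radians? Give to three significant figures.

h₀ = 1.55 rad

sin δ = sin 25.19° × sin 198.6° = -0.13576, so δ = -7.802°.
cos h₀ = −tan ϕ · tan δ = −tan(+7.4°) × tan(-7.802°) = 0.0178, so h₀ = 1.5530 rad = 88.98°.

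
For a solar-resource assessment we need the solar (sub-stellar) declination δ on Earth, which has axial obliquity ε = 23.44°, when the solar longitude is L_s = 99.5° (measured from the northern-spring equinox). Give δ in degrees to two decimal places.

δ = +23.10°

sin δ = sin ε · sin L_s = sin 23.44° × sin 99.5° = 0.392333.
δ = arcsin(0.392333) = +23.10°.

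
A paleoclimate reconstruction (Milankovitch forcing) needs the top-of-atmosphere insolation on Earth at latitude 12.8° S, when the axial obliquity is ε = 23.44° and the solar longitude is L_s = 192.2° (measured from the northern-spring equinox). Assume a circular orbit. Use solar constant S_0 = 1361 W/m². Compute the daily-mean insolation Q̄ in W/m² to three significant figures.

Solar declination: sin δ = sin ε · sin L_s = sin 23.44° × sin 192.2° = -0.08406, so δ = -4.822°.
cos h₀ = −tan(-12.8°) tan(-4.822°) = -0.0192, h₀ = 1.5900 rad.
Bracket: h₀ sin ϕ sin δ + cos ϕ cos δ sin h₀ = 1.5900×-0.22155×-0.08406 + 0.97515×0.99646×0.99982 = 0.029611 + 0.971523 = 1.001134.
Q̄ = (S_0/π) × [bracket] = (1361/π) × 1.001134 = 433.7 W/m².

Q̄ ≈ 434 W/m²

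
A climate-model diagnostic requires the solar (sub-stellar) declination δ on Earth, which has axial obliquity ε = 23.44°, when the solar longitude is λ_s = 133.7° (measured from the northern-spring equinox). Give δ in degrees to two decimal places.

sin δ = sin ε · sin λ_s = sin 23.44° × sin 133.7° = 0.287588.
δ = arcsin(0.287588) = +16.71°.

δ = +16.71°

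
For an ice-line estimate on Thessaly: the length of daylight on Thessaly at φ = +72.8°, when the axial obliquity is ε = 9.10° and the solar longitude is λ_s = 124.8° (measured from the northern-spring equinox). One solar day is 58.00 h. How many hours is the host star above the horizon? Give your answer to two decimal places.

Solar declination: sin δ = sin ε · sin λ_s = sin 9.10° × sin 124.8° = 0.12987, so δ = +7.462°.
cos H₀ = −tan φ · tan δ = −tan(+72.8°) × tan(+7.462°) = -0.4231, so H₀ = 2.0077 rad = 115.03°.
Daylight = 2H₀/(2π) × 58.00 h = (2.0077/π) × 58.00 = 37.07 h.

37.07 h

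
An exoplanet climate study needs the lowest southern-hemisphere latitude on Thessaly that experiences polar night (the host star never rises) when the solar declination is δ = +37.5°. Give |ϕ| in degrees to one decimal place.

Polar night requires cos h₀ = −tan ϕ tan δ ≥ 1, i.e. tan ϕ tan δ ≤ −1.
The boundary is |tan ϕ| · |tan δ| = 1, so |ϕ| = 90° − |δ| = 90° − 37.5° = 52.5° in the southern hemisphere.

|ϕ| = 52.5°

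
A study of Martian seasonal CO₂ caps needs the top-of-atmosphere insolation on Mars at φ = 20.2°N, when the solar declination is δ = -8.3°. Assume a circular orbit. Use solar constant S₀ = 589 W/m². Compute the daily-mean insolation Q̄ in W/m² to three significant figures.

Q̄ ≈ 160 W/m²

cos H₀ = −tan(+20.2°) tan(-8.300°) = 0.0537, H₀ = 1.5171 rad.
Bracket: H₀ sin φ sin δ + cos φ cos δ sin H₀ = 1.5171×0.34530×-0.14436 + 0.93849×0.98953×0.99856 = -0.075624 + 0.927327 = 0.851703.
Q̄ = (S₀/π) × [bracket] = (589/π) × 0.851703 = 159.7 W/m².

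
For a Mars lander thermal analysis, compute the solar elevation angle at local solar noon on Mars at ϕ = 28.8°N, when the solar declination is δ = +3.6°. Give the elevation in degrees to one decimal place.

At local noon the hour angle is zero, so the zenith angle equals |ϕ − δ| = |+28.8° − (+3.600°)| = 25.200°.
Elevation = 90° − 25.200° = 64.8°.

64.8°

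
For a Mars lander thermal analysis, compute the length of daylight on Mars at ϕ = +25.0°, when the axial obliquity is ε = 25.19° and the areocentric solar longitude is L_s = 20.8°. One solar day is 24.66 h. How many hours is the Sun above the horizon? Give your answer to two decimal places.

sin δ = sin 25.19° × sin 20.8° = 0.15114, so δ = +8.693°.
cos h₀ = −tan ϕ · tan δ = −tan(+25.0°) × tan(+8.693°) = -0.0713, so h₀ = 1.6422 rad = 94.09°.
Daylight = 2h₀/(2π) × 24.66 h = (1.6422/π) × 24.66 = 12.89 h.

12.89 h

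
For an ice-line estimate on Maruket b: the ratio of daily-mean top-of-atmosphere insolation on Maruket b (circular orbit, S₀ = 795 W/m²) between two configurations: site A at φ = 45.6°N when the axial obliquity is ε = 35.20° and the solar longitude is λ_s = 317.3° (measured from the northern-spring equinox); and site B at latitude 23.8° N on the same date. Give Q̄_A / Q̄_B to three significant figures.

Q̄_A / Q̄_B ≈ 0.438

— Configuration A (φ=+45.6°):
Solar declination: sin δ = sin ε · sin λ_s = sin 35.20° × sin 317.3° = -0.39091, so δ = -23.011°.
cos H₀ = −tan(+45.6°) tan(-23.011°) = 0.4337, H₀ = 1.1222 rad.
Bracket: H₀ sin φ sin δ + cos φ cos δ sin H₀ = 1.1222×0.71447×-0.39091 + 0.69966×0.92043×0.90106 = -0.313423 + 0.580272 = 0.266849.
Q̄ = (S₀/π) × [bracket] = (795/π) × 0.266849 = 67.528 W/m².
— Configuration B (φ=+23.8°):
cos H₀ = −tan(+23.8°) tan(-23.011°) = 0.1873, H₀ = 1.3824 rad.
Bracket: H₀ sin φ sin δ + cos φ cos δ sin H₀ = 1.3824×0.40355×-0.39091 + 0.91496×0.92043×0.98230 = -0.218076 + 0.827250 = 0.609174.
Q̄ = (S₀/π) × [bracket] = (795/π) × 0.609174 = 154.16 W/m².
Ratio Q̄_A / Q̄_B = 67.528 / 154.16 = 0.4380.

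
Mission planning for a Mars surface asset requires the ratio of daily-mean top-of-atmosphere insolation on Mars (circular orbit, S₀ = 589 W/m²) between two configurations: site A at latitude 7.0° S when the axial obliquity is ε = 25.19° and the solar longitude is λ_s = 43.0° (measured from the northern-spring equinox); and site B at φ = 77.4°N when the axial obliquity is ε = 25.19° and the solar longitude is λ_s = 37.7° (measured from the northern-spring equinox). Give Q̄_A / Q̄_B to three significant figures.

Q̄_A / Q̄_B ≈ 1.12

— Configuration A (φ=-7.0°):
Solar declination: sin δ = sin ε · sin λ_s = sin 25.19° × sin 43.0° = 0.29027, so δ = +16.874°.
cos H₀ = −tan(-7.0°) tan(+16.874°) = 0.0372, H₀ = 1.5335 rad.
Bracket: H₀ sin φ sin δ + cos φ cos δ sin H₀ = 1.5335×-0.12187×0.29027 + 0.99255×0.95694×0.99931 = -0.054248 + 0.949155 = 0.894907.
Q̄ = (S₀/π) × [bracket] = (589/π) × 0.894907 = 167.78 W/m².
— Configuration B (φ=+77.4°):
Solar declination: sin δ = sin ε · sin λ_s = sin 25.19° × sin 37.7° = 0.26028, so δ = +15.087°.
cos H₀ = −tan(+77.4°) tan(+15.087°) = -1.2060 ≤ −1 ⇒ polar day, H₀ = π.
Bracket: H₀ sin φ sin δ + cos φ cos δ sin H₀ = 3.1416×0.97592×0.26028 + 0.21814×0.96553×0.00000 = 0.798006 + 0.000000 = 0.798006.
Q̄ = (S₀/π) × [bracket] = (589/π) × 0.798006 = 149.61 W/m².
Ratio Q̄_A / Q̄_B = 167.78 / 149.61 = 1.121.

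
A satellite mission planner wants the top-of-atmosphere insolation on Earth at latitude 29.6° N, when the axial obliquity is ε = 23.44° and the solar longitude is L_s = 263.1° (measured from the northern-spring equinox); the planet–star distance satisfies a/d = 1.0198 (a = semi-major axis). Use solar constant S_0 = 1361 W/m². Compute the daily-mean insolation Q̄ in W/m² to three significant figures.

Q̄ ≈ 233 W/m²

Solar declination: sin δ = sin ε · sin L_s = sin 23.44° × sin 263.1° = -0.39491, so δ = -23.260°.
cos h₀ = −tan(+29.6°) tan(-23.260°) = 0.2442, h₀ = 1.3241 rad.
Bracket: h₀ sin ϕ sin δ + cos ϕ cos δ sin h₀ = 1.3241×0.49394×-0.39491 + 0.86949×0.91872×0.96973 = -0.258281 + 0.774638 = 0.516357.
Inverse-square distance factor (a/d)² = 1.0198² = 1.039992.
Q̄ = (S_0/π) × 1.039992 × [bracket] = (1361/π) × 1.039992 × 0.516357 = 232.6 W/m².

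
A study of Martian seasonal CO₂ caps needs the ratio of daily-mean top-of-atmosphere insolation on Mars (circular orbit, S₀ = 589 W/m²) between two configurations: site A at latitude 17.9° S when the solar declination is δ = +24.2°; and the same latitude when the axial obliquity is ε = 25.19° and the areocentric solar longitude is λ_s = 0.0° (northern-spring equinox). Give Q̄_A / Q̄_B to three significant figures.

Q̄_A / Q̄_B ≈ 0.714

— Configuration A (φ=-17.9°):
cos H₀ = −tan(-17.9°) tan(+24.200°) = 0.1452, H₀ = 1.4251 rad.
Bracket: H₀ sin φ sin δ + cos φ cos δ sin H₀ = 1.4251×-0.30736×0.40992 + 0.95159×0.91212×0.98941 = -0.179553 + 0.858773 = 0.679220.
Q̄ = (S₀/π) × [bracket] = (589/π) × 0.679220 = 127.34 W/m².
— Configuration B (φ=-17.9°):
sin δ = sin 25.19° × sin 0.0° = 0.00000, so δ = +0.000°.
cos H₀ = −tan(-17.9°) tan(+0.000°) = 0.0000, H₀ = 1.5708 rad.
Bracket: H₀ sin φ sin δ + cos φ cos δ sin H₀ = 1.5708×-0.30736×0.00000 + 0.95159×1.00000×1.00000 = -0.000000 + 0.951590 = 0.951590.
Q̄ = (S₀/π) × [bracket] = (589/π) × 0.951590 = 178.41 W/m².
Ratio Q̄_A / Q̄_B = 127.34 / 178.41 = 0.7137.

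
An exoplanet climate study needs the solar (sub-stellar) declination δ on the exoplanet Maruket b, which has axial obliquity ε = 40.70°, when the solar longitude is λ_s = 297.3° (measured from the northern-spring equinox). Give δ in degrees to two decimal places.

δ = -35.41°

sin δ = sin ε · sin λ_s = sin 40.70° × sin 297.3° = -0.579466.
δ = arcsin(-0.579466) = -35.41°.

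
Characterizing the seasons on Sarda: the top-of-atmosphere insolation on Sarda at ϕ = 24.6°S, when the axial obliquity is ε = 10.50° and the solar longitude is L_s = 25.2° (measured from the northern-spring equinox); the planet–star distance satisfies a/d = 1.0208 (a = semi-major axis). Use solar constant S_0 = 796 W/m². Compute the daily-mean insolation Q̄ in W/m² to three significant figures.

Q̄ ≈ 226 W/m²

Solar declination: sin δ = sin ε · sin L_s = sin 10.50° × sin 25.2° = 0.07759, so δ = +4.450°.
cos h₀ = −tan(-24.6°) tan(+4.450°) = 0.0356, h₀ = 1.5352 rad.
Bracket: h₀ sin ϕ sin δ + cos ϕ cos δ sin h₀ = 1.5352×-0.41628×0.07759 + 0.90924×0.99699×0.99936 = -0.049586 + 0.905923 = 0.856337.
Inverse-square distance factor (a/d)² = 1.0208² = 1.042033.
Q̄ = (S_0/π) × 1.042033 × [bracket] = (796/π) × 1.042033 × 0.856337 = 226.1 W/m².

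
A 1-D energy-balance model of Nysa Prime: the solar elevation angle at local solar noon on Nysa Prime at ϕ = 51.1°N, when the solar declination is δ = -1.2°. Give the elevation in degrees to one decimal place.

37.7°

At local noon the hour angle is zero, so the zenith angle equals |ϕ − δ| = |+51.1° − (-1.200°)| = 52.300°.
Elevation = 90° − 52.300° = 37.7°.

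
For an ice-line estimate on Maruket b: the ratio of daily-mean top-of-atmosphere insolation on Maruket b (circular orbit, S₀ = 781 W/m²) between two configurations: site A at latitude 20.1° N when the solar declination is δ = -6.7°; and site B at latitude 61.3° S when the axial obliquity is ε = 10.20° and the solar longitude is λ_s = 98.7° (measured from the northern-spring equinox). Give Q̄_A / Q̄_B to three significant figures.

— Configuration A (φ=+20.1°):
cos H₀ = −tan(+20.1°) tan(-6.700°) = 0.0430, H₀ = 1.5278 rad.
Bracket: H₀ sin φ sin δ + cos φ cos δ sin H₀ = 1.5278×0.34366×-0.11667 + 0.93909×0.99317×0.99908 = -0.061257 + 0.931818 = 0.870561.
Q̄ = (S₀/π) × [bracket] = (781/π) × 0.870561 = 216.42 W/m².
— Configuration B (φ=-61.3°):
Solar declination: sin δ = sin ε · sin λ_s = sin 10.20° × sin 98.7° = 0.17505, so δ = +10.081°.
cos H₀ = −tan(-61.3°) tan(+10.081°) = 0.3247, H₀ = 1.2401 rad.
Bracket: H₀ sin φ sin δ + cos φ cos δ sin H₀ = 1.2401×-0.87715×0.17505 + 0.48022×0.98456×0.94580 = -0.190411 + 0.447179 = 0.256768.
Q̄ = (S₀/π) × [bracket] = (781/π) × 0.256768 = 63.833 W/m².
Ratio Q̄_A / Q̄_B = 216.42 / 63.833 = 3.390.

Q̄_A / Q̄_B ≈ 3.39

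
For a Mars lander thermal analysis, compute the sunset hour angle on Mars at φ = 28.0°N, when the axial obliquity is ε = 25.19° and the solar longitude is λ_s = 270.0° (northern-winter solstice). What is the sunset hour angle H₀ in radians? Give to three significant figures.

H₀ = 1.32 rad

Solar declination: sin δ = sin ε · sin λ_s = sin 25.19° × sin 270.0° = -0.42562, so δ = -25.190°.
cos H₀ = −tan φ · tan δ = −tan(+28.0°) × tan(-25.190°) = 0.2501, so H₀ = 1.3180 rad = 75.52°.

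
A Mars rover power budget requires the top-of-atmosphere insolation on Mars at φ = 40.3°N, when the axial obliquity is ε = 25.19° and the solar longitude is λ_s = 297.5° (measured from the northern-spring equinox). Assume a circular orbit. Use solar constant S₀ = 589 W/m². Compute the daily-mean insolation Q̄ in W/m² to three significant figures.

Solar declination: sin δ = sin ε · sin λ_s = sin 25.19° × sin 297.5° = -0.37753, so δ = -22.181°.
cos H₀ = −tan(+40.3°) tan(-22.181°) = 0.3458, H₀ = 1.2178 rad.
Bracket: H₀ sin φ sin δ + cos φ cos δ sin H₀ = 1.2178×0.64679×-0.37753 + 0.76267×0.92600×0.93832 = -0.297366 + 0.662672 = 0.365306.
Q̄ = (S₀/π) × [bracket] = (589/π) × 0.365306 = 68.49 W/m².

Q̄ ≈ 68.5 W/m²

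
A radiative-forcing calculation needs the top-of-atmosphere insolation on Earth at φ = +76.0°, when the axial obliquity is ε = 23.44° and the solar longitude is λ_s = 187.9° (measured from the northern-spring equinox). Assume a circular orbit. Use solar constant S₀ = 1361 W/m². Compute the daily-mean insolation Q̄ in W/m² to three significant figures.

Q̄ ≈ 71.1 W/m²

Solar declination: sin δ = sin ε · sin λ_s = sin 23.44° × sin 187.9° = -0.05467, so δ = -3.134°.
cos H₀ = −tan(+76.0°) tan(-3.134°) = 0.2196, H₀ = 1.3494 rad.
Bracket: H₀ sin φ sin δ + cos φ cos δ sin H₀ = 1.3494×0.97030×-0.05467 + 0.24192×0.99850×0.97559 = -0.071581 + 0.235661 = 0.164080.
Q̄ = (S₀/π) × [bracket] = (1361/π) × 0.164080 = 71.08 W/m².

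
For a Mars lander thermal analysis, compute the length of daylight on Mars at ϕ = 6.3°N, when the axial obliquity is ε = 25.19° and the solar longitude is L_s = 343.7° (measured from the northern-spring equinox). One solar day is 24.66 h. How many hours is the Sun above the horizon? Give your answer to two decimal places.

12.23 h

Solar declination: sin δ = sin ε · sin L_s = sin 25.19° × sin 343.7° = -0.11946, so δ = -6.861°.
cos h₀ = −tan ϕ · tan δ = −tan(+6.3°) × tan(-6.861°) = 0.0133, so h₀ = 1.5575 rad = 89.24°.
Daylight = 2h₀/(2π) × 24.66 h = (1.5575/π) × 24.66 = 12.23 h.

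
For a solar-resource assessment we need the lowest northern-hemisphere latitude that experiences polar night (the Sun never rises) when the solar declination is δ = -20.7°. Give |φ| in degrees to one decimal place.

|φ| = 69.3°

Polar night requires cos H₀ = −tan φ tan δ ≥ 1, i.e. tan φ tan δ ≤ −1.
The boundary is |tan φ| · |tan δ| = 1, so |φ| = 90° − |δ| = 90° − 20.7° = 69.3° in the northern hemisphere.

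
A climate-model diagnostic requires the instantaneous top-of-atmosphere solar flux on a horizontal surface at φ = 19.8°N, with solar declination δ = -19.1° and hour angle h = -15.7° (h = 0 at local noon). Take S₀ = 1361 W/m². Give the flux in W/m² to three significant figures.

cos θ_z = sin φ sin δ + cos φ cos δ cos h = -0.110841 + 0.855914 = 0.745073.
Flux = S₀ · cos θ_z = 1361 × 0.745073 = 1014 W/m².

1.01e+03 W/m²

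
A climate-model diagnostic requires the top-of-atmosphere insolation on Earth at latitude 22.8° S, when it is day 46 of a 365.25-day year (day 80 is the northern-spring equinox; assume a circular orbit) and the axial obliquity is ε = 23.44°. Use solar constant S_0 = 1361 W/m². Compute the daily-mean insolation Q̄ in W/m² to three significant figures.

Q̄ ≈ 449 W/m²

Solar longitude: L_s = 360° × (46 − 80)/365.25 = -33.511°, i.e. -33.511° + 360° = 326.489°.
sin δ = sin 23.44° × sin 326.489° = -0.21962, so δ = -12.687°.
cos h₀ = −tan(-22.8°) tan(-12.687°) = -0.0946, h₀ = 1.6656 rad.
Bracket: h₀ sin ϕ sin δ + cos ϕ cos δ sin h₀ = 1.6656×-0.38752×-0.21962 + 0.92186×0.97559×0.99551 = 0.141754 + 0.895319 = 1.037073.
Q̄ = (S_0/π) × [bracket] = (1361/π) × 1.037073 = 449.3 W/m².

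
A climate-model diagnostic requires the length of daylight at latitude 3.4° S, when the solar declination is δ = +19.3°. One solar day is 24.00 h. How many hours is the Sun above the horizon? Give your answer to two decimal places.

11.84 h

cos H₀ = −tan φ · tan δ = −tan(-3.4°) × tan(+19.300°) = 0.0208, so H₀ = 1.5500 rad = 88.81°.
Daylight = 2H₀/(2π) × 24.00 h = (1.5500/π) × 24.00 = 11.84 h.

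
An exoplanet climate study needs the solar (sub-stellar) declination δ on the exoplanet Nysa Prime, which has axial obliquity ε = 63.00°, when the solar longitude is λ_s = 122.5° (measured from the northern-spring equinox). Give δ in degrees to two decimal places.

δ = +48.72°

sin δ = sin ε · sin λ_s = sin 63.00° × sin 122.5° = 0.751467.
δ = arcsin(0.751467) = +48.72°.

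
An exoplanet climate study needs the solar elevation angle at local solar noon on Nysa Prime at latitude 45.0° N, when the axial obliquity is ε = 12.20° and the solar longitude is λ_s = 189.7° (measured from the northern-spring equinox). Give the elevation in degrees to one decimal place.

43.0°

Solar declination: sin δ = sin ε · sin λ_s = sin 12.20° × sin 189.7° = -0.03561, so δ = -2.041°.
At local noon the hour angle is zero, so the zenith angle equals |φ − δ| = |+45.0° − (-2.041°)| = 47.041°.
Elevation = 90° − 47.041° = 43.0°.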